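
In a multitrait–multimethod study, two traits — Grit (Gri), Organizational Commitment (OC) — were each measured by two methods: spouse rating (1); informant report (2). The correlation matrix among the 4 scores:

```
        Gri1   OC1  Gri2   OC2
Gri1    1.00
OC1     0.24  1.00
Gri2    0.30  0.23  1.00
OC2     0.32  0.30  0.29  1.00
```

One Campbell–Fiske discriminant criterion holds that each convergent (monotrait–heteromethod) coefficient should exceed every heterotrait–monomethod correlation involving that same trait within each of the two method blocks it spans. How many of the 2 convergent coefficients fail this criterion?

Checking each validity diagonal entry against its comparison values:
Gri (methods 1·2): 0.30 vs {0.24, 0.29} → pass.
OC (methods 1·2): 0.30 vs {0.24, 0.29} → pass.
0 of 2 fail.

0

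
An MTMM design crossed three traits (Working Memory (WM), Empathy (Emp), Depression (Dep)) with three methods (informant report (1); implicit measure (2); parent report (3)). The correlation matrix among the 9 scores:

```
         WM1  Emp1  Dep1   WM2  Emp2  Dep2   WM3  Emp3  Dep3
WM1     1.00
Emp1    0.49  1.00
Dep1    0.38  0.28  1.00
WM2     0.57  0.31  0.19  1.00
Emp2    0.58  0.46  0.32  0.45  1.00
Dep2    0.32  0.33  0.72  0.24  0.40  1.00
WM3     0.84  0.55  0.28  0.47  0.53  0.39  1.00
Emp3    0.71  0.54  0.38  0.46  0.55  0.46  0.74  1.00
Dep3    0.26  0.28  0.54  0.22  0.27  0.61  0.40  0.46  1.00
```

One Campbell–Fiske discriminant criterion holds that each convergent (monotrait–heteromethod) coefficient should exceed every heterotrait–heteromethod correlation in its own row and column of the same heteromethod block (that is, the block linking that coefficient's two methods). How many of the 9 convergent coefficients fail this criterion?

4

Checking each validity diagonal entry against its comparison values:
WM (methods 1·2): 0.57 vs {0.58, 0.31, 0.32, 0.19} → fail.
WM (methods 1·3): 0.84 vs {0.71, 0.55, 0.26, 0.28} → pass.
WM (methods 2·3): 0.47 vs {0.46, 0.53, 0.22, 0.39} → fail.
Emp (methods 1·2): 0.46 vs {0.31, 0.58, 0.33, 0.32} → fail.
Emp (methods 1·3): 0.54 vs {0.55, 0.71, 0.28, 0.38} → fail.
Emp (methods 2·3): 0.55 vs {0.53, 0.46, 0.27, 0.46} → pass.
Dep (methods 1·2): 0.72 vs {0.19, 0.32, 0.32, 0.33} → pass.
Dep (methods 1·3): 0.54 vs {0.28, 0.26, 0.38, 0.28} → pass.
Dep (methods 2·3): 0.61 vs {0.39, 0.22, 0.46, 0.27} → pass.
4 of 9 fail.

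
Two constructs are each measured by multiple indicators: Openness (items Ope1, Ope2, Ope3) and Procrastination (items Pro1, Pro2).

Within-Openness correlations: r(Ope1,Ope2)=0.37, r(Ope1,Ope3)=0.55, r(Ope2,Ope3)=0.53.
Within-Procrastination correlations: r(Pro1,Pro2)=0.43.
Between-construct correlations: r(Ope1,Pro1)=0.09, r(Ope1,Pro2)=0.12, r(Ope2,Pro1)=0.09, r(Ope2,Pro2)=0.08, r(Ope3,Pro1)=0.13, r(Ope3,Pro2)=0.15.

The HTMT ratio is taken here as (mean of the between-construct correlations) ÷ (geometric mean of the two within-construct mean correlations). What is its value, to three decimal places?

0.241

Between-construct mean = 0.66/6 = 0.1100.
Mean within-Ope = 1.45/3 = 0.4833; mean within-Pro = 0.43/1 = 0.4300.
Geometric mean = √(0.4833 × 0.4300) = 0.4559.
HTMT = 0.1100 / 0.4559 = 0.241.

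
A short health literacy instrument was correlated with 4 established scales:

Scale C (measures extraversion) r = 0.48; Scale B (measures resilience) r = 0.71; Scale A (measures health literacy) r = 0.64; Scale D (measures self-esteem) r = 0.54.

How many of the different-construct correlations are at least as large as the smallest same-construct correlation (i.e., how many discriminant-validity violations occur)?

1

Convergent (same construct = health literacy): Scale A.
Smallest convergent = 0.64. Discriminant values: 0.48, 0.71, 0.54; count ≥ 0.64 → 1.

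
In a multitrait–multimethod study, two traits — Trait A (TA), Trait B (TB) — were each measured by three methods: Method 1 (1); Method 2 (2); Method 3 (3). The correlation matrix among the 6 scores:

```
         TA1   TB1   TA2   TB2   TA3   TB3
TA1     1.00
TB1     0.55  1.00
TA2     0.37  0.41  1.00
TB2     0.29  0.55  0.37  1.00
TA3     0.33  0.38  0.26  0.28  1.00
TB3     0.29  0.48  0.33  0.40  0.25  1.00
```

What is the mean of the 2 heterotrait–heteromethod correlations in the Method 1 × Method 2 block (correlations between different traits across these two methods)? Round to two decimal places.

HTHM values (method 1 × method 2): 0.29, 0.41; mean = 0.70/2 = 0.35.

0.35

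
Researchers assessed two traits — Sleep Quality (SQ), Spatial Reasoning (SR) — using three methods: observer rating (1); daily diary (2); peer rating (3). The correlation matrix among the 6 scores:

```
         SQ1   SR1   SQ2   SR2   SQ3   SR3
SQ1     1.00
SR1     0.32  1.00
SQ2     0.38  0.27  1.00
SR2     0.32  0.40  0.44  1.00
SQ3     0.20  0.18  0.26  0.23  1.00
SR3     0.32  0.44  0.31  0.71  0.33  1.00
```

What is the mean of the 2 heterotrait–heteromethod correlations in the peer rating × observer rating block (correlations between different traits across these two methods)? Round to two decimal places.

HTHM values (method 3 × method 1): 0.18, 0.32; mean = 0.50/2 = 0.25.

0.25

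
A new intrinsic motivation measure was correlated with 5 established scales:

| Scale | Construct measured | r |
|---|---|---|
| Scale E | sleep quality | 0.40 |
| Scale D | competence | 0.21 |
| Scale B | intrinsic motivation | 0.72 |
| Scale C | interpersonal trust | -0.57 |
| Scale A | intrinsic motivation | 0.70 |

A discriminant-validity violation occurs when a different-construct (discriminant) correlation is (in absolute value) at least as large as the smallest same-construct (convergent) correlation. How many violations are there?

Convergent (same construct = intrinsic motivation): Scale B, Scale A.
Smallest convergent = 0.70. Discriminant |r|: 0.40, 0.21, 0.57; count ≥ 0.70 → 0.

0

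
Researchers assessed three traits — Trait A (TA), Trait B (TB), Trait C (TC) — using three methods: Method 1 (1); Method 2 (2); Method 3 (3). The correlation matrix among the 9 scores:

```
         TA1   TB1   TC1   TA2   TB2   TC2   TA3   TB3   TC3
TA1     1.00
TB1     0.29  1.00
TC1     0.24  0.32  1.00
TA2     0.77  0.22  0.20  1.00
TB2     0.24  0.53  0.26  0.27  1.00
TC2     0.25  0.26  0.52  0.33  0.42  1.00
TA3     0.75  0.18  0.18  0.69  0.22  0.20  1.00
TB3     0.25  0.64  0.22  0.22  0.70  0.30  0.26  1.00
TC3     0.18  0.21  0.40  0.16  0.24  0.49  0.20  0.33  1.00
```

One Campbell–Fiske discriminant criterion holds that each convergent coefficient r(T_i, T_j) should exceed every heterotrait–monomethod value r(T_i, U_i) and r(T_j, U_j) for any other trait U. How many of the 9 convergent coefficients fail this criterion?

Convergent coefficients and their comparison sets:
TA (methods 1·2): 0.77 vs {0.29, 0.27, 0.24, 0.33} → pass.
TA (methods 1·3): 0.75 vs {0.29, 0.26, 0.24, 0.20} → pass.
TA (methods 2·3): 0.69 vs {0.27, 0.26, 0.33, 0.20} → pass.
TB (methods 1·2): 0.53 vs {0.29, 0.27, 0.32, 0.42} → pass.
TB (methods 1·3): 0.64 vs {0.29, 0.26, 0.32, 0.33} → pass.
TB (methods 2·3): 0.70 vs {0.27, 0.26, 0.42, 0.33} → pass.
TC (methods 1·2): 0.52 vs {0.24, 0.33, 0.32, 0.42} → pass.
TC (methods 1·3): 0.40 vs {0.24, 0.20, 0.32, 0.33} → pass.
TC (methods 2·3): 0.49 vs {0.33, 0.20, 0.42, 0.33} → pass.
0 of 9 fail.

0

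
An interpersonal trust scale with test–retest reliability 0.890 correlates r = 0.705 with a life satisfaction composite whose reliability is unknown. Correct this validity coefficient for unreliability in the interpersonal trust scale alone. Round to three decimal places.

0.747

Single correction: r_c = r_obs / √r_xx = 0.705 / √0.890 = 0.705 / 0.9434 ≈ 0.747.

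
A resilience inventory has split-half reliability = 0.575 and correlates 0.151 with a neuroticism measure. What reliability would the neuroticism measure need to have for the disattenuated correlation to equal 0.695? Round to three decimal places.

r_true = r_obs / √(r_xx · r_yy) ⇒ 0.695 = 0.151 / √(0.575 · r_yy).
√(0.575 · r_yy) = 0.151 / 0.695 = 0.2173; 0.575 · r_yy = 0.0472; r_yy = 0.0472 / 0.575 ≈ 0.082.

0.082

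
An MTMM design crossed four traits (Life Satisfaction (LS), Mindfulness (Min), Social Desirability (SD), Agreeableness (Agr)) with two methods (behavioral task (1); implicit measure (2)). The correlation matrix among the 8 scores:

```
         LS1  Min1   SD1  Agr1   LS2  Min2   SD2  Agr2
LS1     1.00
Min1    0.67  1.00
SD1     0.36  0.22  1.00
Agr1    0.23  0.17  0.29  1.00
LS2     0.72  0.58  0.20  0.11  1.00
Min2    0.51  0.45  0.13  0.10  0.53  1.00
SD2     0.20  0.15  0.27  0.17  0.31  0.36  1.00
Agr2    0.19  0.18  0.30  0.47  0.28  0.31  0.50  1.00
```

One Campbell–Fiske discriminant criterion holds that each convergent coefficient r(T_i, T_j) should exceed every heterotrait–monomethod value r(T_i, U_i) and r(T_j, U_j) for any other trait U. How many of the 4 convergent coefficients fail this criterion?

3

Convergent coefficients and their comparison sets:
LS (methods 1·2): 0.72 vs {0.67, 0.53, 0.36, 0.31, 0.23, 0.28} → pass.
Min (methods 1·2): 0.45 vs {0.67, 0.53, 0.22, 0.36, 0.17, 0.31} → fail.
SD (methods 1·2): 0.27 vs {0.36, 0.31, 0.22, 0.36, 0.29, 0.50} → fail.
Agr (methods 1·2): 0.47 vs {0.23, 0.28, 0.17, 0.31, 0.29, 0.50} → fail.
3 of 4 fail.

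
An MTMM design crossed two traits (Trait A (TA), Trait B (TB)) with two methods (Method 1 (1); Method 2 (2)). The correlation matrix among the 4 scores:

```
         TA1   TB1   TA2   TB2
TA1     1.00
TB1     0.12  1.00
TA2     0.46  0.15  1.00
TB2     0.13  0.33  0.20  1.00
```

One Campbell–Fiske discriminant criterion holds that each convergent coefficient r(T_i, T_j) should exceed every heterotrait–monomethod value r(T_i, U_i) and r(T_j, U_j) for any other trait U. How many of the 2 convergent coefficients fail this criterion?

Checking each validity diagonal entry against its comparison values:
TA (methods 1·2): 0.46 vs {0.12, 0.20} → pass.
TB (methods 1·2): 0.33 vs {0.12, 0.20} → pass.
0 of 2 fail.

0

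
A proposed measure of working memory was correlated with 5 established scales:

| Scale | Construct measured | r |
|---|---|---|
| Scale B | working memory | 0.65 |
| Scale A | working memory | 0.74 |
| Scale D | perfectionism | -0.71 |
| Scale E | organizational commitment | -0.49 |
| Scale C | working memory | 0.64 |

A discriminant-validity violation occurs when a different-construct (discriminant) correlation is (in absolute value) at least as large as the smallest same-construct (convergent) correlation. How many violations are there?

Convergent (same construct = working memory): Scale B, Scale A, Scale C.
Smallest convergent = 0.64. Discriminant |r|: 0.71, 0.49; count ≥ 0.64 → 1.

1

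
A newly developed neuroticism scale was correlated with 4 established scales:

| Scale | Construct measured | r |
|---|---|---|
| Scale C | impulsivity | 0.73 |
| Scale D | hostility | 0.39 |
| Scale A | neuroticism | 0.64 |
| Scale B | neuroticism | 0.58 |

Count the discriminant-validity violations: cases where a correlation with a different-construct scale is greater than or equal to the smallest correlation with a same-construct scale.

Convergent (same construct = neuroticism): Scale A, Scale B.
Smallest convergent = 0.58. Discriminant values: 0.73, 0.39; count ≥ 0.58 → 1.

1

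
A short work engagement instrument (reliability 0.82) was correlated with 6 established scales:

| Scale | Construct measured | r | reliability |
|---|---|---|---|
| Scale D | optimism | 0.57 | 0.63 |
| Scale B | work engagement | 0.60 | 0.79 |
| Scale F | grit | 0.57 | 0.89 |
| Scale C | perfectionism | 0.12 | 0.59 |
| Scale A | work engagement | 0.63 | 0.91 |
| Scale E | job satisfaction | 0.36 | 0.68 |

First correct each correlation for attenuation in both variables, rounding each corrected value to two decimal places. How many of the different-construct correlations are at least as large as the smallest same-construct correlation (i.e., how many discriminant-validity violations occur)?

Disattenuated r (r / √(r_scale · r_new)):
  Scale D (disc): 0.57 / √(0.63·0.82) = 0.79
  Scale B (conv): 0.60 / √(0.79·0.82) = 0.75
  Scale F (disc): 0.57 / √(0.89·0.82) = 0.67
  Scale C (disc): 0.12 / √(0.59·0.82) = 0.17
  Scale A (conv): 0.63 / √(0.91·0.82) = 0.73
  Scale E (disc): 0.36 / √(0.68·0.82) = 0.48
Smallest convergent = 0.73. Discriminant values: 0.79, 0.67, 0.17, 0.48; count ≥ 0.73 → 1.

1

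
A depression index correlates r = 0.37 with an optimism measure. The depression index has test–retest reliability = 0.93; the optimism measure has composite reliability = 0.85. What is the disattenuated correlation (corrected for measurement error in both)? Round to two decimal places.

0.42

r_true = r_obs / √(r_xx · r_yy) = 0.37 / √(0.93 × 0.85) = 0.37 / √0.7905 = 0.37 / 0.8891 ≈ 0.42.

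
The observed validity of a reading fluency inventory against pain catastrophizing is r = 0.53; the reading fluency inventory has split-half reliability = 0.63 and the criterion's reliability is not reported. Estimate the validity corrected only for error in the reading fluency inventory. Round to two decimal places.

Single correction: r_c = r_obs / √r_xx = 0.53 / √0.63 = 0.53 / 0.7937 ≈ 0.67.

0.67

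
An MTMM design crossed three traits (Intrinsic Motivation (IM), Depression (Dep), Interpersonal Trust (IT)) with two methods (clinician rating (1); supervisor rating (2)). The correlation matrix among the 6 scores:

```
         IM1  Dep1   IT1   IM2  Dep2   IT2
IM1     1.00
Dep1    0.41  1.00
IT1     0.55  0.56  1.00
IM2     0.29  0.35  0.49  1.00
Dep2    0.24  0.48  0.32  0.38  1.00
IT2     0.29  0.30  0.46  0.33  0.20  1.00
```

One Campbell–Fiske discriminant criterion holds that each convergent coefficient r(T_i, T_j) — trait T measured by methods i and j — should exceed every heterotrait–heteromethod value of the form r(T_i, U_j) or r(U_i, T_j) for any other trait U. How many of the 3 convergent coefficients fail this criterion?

2

Each convergent coefficient versus the relevant comparison correlations:
IM (methods 1·2): 0.29 vs {0.24, 0.35, 0.29, 0.49} → fail.
Dep (methods 1·2): 0.48 vs {0.35, 0.24, 0.30, 0.32} → pass.
IT (methods 1·2): 0.46 vs {0.49, 0.29, 0.32, 0.30} → fail.
2 of 3 fail.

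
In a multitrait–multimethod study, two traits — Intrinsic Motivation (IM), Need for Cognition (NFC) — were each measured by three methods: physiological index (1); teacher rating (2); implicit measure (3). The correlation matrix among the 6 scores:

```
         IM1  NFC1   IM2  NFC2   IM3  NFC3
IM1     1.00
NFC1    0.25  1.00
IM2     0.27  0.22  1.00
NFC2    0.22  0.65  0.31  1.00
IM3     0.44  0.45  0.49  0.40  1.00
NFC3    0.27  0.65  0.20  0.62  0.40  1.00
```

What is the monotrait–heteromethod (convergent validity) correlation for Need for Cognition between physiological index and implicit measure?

Same trait (NFC), different methods: r(NFC1, NFC3) = 0.65.

0.65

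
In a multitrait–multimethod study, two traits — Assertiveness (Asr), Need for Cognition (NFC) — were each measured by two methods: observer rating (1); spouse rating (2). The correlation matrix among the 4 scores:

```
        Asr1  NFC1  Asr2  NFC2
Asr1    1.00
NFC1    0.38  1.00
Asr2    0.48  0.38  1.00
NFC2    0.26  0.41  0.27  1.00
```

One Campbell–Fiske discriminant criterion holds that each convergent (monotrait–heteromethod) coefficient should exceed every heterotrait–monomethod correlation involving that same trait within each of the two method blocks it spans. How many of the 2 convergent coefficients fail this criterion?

Each convergent coefficient versus the relevant comparison correlations:
Asr (methods 1·2): 0.48 vs {0.38, 0.27} → pass.
NFC (methods 1·2): 0.41 vs {0.38, 0.27} → pass.
0 of 2 fail.

0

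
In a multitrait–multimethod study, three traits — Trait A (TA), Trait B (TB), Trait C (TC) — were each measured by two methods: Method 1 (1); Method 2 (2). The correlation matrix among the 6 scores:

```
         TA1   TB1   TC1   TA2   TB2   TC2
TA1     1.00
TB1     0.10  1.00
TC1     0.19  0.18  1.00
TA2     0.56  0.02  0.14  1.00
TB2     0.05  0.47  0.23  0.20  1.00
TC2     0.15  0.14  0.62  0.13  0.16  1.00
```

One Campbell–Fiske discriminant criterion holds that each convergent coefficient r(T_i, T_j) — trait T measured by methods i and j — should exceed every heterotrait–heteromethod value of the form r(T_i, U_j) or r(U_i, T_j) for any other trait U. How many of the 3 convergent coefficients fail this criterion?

Convergent coefficients and their comparison sets:
TA (methods 1·2): 0.56 vs {0.05, 0.02, 0.15, 0.14} → pass.
TB (methods 1·2): 0.47 vs {0.02, 0.05, 0.14, 0.23} → pass.
TC (methods 1·2): 0.62 vs {0.14, 0.15, 0.23, 0.14} → pass.
0 of 3 fail.

0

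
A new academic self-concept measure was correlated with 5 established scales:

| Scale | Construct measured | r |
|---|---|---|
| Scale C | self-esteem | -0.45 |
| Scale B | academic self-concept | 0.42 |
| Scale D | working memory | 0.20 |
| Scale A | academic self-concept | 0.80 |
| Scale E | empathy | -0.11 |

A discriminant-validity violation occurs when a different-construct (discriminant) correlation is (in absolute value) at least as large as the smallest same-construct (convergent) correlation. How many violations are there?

Convergent (same construct = academic self-concept): Scale B, Scale A.
Smallest convergent = 0.42. Discriminant |r|: 0.45, 0.20, 0.11; count ≥ 0.42 → 1.

1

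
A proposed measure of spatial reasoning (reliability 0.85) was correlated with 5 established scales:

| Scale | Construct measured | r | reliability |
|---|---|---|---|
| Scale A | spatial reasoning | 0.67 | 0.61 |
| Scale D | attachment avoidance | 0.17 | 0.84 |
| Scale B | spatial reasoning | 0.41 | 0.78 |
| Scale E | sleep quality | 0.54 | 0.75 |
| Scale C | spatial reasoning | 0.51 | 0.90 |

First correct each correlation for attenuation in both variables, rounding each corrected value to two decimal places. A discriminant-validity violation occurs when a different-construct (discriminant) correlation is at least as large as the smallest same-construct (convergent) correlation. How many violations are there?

Disattenuated r (r / √(r_scale · r_new)):
  Scale A (conv): 0.67 / √(0.61·0.85) = 0.93
  Scale D (disc): 0.17 / √(0.84·0.85) = 0.20
  Scale B (conv): 0.41 / √(0.78·0.85) = 0.50
  Scale E (disc): 0.54 / √(0.75·0.85) = 0.68
  Scale C (conv): 0.51 / √(0.90·0.85) = 0.58
Smallest convergent = 0.50. Discriminant values: 0.20, 0.68; count ≥ 0.50 → 1.

1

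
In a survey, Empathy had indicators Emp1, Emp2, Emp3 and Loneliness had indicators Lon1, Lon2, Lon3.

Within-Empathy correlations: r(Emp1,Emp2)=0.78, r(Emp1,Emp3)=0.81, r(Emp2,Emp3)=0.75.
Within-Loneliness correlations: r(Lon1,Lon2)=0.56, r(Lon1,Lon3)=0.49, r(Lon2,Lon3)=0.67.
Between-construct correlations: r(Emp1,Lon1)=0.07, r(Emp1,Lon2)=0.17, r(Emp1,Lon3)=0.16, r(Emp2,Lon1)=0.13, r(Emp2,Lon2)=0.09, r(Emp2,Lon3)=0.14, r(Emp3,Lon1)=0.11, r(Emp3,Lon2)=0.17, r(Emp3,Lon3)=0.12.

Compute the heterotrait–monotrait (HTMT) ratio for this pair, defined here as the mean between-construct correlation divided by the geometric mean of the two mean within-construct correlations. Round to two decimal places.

Mean heterotrait r = 1.16/9 = 0.1289.
Mean within-Emp = 2.34/3 = 0.7800; mean within-Lon = 1.72/3 = 0.5733.
Geometric mean = √(0.7800 × 0.5733) = 0.6687.
HTMT = 0.1289 / 0.6687 = 0.19.

0.19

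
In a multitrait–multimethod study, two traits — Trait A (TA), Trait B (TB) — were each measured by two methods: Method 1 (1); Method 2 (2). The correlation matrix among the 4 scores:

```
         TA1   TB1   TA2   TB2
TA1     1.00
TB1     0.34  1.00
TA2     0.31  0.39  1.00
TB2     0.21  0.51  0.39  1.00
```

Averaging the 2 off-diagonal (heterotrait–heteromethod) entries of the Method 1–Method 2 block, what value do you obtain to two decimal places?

HTHM values (method 1 × method 2): 0.21, 0.39; mean = 0.60/2 = 0.30.

0.30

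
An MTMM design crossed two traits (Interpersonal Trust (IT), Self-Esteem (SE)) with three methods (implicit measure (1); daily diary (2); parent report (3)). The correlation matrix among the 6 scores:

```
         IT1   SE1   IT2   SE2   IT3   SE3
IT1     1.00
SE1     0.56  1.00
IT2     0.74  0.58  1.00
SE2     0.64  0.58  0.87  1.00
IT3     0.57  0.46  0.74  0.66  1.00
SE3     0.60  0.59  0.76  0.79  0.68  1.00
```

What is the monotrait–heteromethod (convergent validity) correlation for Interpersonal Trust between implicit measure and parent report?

Same trait (IT), different methods: r(IT1, IT3) = 0.57.

0.57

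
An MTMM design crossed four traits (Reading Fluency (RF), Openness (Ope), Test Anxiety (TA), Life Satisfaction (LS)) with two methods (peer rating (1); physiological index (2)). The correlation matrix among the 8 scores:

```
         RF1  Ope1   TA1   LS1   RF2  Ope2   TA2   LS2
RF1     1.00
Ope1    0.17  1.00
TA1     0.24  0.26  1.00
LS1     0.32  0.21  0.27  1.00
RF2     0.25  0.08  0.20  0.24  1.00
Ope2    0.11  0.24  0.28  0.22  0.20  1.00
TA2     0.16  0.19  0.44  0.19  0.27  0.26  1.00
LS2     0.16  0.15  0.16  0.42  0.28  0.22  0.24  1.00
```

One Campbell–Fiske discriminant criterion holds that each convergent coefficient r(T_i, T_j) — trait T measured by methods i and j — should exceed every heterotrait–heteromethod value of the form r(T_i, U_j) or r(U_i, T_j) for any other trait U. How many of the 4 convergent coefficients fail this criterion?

1

Checking each validity diagonal entry against its comparison values:
RF (methods 1·2): 0.25 vs {0.11, 0.08, 0.16, 0.20, 0.16, 0.24} → pass.
Ope (methods 1·2): 0.24 vs {0.08, 0.11, 0.19, 0.28, 0.15, 0.22} → fail.
TA (methods 1·2): 0.44 vs {0.20, 0.16, 0.28, 0.19, 0.16, 0.19} → pass.
LS (methods 1·2): 0.42 vs {0.24, 0.16, 0.22, 0.15, 0.19, 0.16} → pass.
1 of 4 fail.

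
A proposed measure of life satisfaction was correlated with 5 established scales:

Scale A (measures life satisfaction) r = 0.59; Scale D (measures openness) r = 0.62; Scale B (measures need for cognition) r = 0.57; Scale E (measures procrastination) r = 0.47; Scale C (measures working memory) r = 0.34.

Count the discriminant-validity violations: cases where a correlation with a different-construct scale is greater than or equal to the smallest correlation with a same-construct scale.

Convergent (same construct = life satisfaction): Scale A.
Smallest convergent = 0.59. Discriminant values: 0.62, 0.57, 0.47, 0.34; count ≥ 0.59 → 1.

1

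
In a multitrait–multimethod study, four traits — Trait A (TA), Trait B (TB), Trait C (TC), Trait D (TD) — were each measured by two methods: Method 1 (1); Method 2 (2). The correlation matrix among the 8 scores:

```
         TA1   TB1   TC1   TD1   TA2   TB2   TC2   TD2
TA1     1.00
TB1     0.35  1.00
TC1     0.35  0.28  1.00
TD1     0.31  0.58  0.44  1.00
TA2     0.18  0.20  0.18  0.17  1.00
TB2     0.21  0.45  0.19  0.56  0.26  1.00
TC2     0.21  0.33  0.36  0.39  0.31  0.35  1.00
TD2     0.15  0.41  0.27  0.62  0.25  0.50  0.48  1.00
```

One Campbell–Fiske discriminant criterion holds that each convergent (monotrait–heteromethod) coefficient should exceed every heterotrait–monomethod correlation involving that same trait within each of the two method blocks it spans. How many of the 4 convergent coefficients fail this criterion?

Checking each validity diagonal entry against its comparison values:
TA (methods 1·2): 0.18 vs {0.35, 0.26, 0.35, 0.31, 0.31, 0.25} → fail.
TB (methods 1·2): 0.45 vs {0.35, 0.26, 0.28, 0.35, 0.58, 0.50} → fail.
TC (methods 1·2): 0.36 vs {0.35, 0.31, 0.28, 0.35, 0.44, 0.48} → fail.
TD (methods 1·2): 0.62 vs {0.31, 0.25, 0.58, 0.50, 0.44, 0.48} → pass.
3 of 4 fail.

3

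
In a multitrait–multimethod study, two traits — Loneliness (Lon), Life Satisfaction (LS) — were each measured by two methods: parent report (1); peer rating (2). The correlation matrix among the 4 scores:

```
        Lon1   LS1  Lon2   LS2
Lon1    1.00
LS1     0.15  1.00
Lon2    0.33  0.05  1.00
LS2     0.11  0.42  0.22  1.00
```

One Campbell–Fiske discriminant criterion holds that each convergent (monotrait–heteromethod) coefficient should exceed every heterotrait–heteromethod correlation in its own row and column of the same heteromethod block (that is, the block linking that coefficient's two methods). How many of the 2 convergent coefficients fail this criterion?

Convergent coefficients and their comparison sets:
Lon (methods 1·2): 0.33 vs {0.11, 0.05} → pass.
LS (methods 1·2): 0.42 vs {0.05, 0.11} → pass.
0 of 2 fail.

0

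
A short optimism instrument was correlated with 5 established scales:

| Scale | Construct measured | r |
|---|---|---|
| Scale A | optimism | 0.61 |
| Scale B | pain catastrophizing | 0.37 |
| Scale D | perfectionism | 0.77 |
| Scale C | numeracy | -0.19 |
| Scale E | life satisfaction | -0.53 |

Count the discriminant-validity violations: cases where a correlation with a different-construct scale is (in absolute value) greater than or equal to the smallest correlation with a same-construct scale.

Convergent (same construct = optimism): Scale A.
Smallest convergent = 0.61. Discriminant |r|: 0.37, 0.77, 0.19, 0.53; count ≥ 0.61 → 1.

1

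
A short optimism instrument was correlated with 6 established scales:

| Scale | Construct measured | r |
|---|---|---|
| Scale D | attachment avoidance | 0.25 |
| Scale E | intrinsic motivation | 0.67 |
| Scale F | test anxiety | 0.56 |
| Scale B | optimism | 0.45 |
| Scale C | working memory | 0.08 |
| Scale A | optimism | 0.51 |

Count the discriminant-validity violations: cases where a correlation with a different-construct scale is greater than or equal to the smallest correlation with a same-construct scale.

Convergent (same construct = optimism): Scale B, Scale A.
Smallest convergent = 0.45. Discriminant values: 0.25, 0.67, 0.56, 0.08; count ≥ 0.45 → 2.

2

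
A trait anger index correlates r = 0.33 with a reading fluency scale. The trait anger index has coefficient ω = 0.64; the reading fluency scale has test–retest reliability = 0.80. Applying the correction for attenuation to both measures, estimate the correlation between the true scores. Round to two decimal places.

0.46

r_true = r_obs / √(r_xx · r_yy) = 0.33 / √(0.64 × 0.80) = 0.33 / √0.5120 = 0.33 / 0.7155 ≈ 0.46.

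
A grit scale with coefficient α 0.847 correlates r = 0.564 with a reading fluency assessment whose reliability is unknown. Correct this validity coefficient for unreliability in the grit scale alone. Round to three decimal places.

Single correction: r_c = r_obs / √r_xx = 0.564 / √0.847 = 0.564 / 0.9203 ≈ 0.613.

0.613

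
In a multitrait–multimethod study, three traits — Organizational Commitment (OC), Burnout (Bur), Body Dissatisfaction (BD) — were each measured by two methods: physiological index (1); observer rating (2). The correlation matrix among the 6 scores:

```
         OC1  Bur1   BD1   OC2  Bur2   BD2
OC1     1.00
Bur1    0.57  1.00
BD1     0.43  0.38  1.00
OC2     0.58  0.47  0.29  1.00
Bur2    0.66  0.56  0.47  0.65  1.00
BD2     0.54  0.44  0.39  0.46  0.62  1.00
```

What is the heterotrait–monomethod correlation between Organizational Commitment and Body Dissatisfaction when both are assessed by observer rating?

0.46

Different traits, same method: r(OC2, BD2) = 0.46.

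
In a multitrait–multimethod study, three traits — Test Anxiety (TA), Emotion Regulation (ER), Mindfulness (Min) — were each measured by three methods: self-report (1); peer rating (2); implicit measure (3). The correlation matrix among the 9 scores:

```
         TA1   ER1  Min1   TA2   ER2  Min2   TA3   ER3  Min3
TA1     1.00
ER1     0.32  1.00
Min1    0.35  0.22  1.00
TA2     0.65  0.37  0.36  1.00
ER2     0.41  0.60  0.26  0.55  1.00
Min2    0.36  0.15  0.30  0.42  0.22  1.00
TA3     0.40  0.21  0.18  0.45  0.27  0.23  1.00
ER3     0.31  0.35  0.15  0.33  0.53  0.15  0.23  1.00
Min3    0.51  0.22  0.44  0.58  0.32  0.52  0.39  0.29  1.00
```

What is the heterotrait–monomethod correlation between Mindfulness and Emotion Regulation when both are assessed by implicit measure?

Different traits, same method: r(Min3, ER3) = 0.29.

0.29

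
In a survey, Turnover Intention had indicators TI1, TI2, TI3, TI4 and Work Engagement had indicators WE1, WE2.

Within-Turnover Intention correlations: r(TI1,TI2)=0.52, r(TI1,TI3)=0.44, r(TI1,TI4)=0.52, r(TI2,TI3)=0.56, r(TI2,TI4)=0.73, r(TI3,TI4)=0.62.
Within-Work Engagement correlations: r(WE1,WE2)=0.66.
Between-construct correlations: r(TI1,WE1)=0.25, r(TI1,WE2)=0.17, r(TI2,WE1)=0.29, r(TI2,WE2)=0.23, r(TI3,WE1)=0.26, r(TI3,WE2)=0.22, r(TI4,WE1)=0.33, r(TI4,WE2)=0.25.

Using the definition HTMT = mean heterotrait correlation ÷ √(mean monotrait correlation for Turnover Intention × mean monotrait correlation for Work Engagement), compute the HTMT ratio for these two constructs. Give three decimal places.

Between-construct mean = 2.00/8 = 0.2500.
Mean within-TI = 3.39/6 = 0.5650; mean within-WE = 0.66/1 = 0.6600.
Geometric mean = √(0.5650 × 0.6600) = 0.6107.
HTMT = 0.2500 / 0.6107 = 0.409.

0.409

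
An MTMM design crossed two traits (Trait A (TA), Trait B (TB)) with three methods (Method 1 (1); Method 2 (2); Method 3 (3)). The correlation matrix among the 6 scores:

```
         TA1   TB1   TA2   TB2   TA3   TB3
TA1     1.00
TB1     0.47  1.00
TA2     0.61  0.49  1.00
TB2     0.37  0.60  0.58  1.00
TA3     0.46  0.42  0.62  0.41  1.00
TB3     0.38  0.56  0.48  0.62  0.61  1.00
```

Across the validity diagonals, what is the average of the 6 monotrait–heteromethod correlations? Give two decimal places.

0.58

Convergent values: 0.61, 0.46, 0.62, 0.60, 0.56, 0.62; mean = 3.47/6 = 0.58.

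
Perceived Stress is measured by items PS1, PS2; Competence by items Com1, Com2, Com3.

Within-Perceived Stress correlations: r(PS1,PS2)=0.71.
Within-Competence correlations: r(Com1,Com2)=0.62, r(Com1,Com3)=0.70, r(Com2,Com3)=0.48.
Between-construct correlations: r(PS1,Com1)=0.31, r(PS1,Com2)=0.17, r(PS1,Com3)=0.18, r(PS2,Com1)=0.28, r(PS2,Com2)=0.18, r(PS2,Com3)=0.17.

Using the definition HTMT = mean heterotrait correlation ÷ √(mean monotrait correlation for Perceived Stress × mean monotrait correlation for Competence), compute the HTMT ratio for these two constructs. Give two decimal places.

Between-construct mean = 1.29/6 = 0.2150.
Mean within-PS = 0.71/1 = 0.7100; mean within-Com = 1.80/3 = 0.6000.
Geometric mean = √(0.7100 × 0.6000) = 0.6527.
HTMT = 0.2150 / 0.6527 = 0.33.

0.33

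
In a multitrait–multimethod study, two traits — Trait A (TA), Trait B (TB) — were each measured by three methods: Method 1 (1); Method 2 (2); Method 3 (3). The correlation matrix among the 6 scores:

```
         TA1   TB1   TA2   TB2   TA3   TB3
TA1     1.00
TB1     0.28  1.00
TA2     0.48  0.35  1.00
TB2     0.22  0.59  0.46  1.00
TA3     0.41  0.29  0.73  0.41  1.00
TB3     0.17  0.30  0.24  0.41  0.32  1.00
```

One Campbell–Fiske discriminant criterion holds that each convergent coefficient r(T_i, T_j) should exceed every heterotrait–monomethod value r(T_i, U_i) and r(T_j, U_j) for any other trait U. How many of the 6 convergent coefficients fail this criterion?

2

Checking each validity diagonal entry against its comparison values:
TA (methods 1·2): 0.48 vs {0.28, 0.46} → pass.
TA (methods 1·3): 0.41 vs {0.28, 0.32} → pass.
TA (methods 2·3): 0.73 vs {0.46, 0.32} → pass.
TB (methods 1·2): 0.59 vs {0.28, 0.46} → pass.
TB (methods 1·3): 0.30 vs {0.28, 0.32} → fail.
TB (methods 2·3): 0.41 vs {0.46, 0.32} → fail.
2 of 6 fail.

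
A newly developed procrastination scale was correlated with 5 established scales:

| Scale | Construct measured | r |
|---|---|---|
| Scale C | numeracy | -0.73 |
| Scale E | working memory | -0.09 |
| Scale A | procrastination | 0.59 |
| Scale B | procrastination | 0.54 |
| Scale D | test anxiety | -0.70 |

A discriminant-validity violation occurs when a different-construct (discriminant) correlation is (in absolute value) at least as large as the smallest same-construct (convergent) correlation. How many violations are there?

Convergent (same construct = procrastination): Scale A, Scale B.
Smallest convergent = 0.54. Discriminant |r|: 0.73, 0.09, 0.70; count ≥ 0.54 → 2.

2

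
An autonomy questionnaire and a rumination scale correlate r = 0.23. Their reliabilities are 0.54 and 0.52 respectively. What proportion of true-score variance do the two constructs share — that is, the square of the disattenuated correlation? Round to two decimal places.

0.19

Disattenuated r = 0.23 / √(0.54 × 0.52) = 0.23 / 0.5299 = 0.4340.
Shared true-score variance = 0.4340² = 0.1884 ≈ 0.19.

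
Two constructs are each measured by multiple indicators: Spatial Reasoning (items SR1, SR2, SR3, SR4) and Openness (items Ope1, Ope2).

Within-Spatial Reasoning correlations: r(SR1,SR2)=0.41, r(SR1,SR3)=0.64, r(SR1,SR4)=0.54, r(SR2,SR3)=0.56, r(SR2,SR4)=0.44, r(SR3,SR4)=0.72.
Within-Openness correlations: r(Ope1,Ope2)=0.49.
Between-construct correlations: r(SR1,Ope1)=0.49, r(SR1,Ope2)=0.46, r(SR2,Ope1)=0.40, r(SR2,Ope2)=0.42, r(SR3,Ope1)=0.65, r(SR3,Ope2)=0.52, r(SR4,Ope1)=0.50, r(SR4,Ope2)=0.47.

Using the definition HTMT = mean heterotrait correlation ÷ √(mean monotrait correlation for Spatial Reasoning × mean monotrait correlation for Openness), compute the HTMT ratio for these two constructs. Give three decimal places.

0.940

Between-construct mean = 3.91/8 = 0.4888.
Mean within-SR = 3.31/6 = 0.5517; mean within-Ope = 0.49/1 = 0.4900.
Geometric mean = √(0.5517 × 0.4900) = 0.5199.
HTMT = 0.4888 / 0.5199 = 0.940.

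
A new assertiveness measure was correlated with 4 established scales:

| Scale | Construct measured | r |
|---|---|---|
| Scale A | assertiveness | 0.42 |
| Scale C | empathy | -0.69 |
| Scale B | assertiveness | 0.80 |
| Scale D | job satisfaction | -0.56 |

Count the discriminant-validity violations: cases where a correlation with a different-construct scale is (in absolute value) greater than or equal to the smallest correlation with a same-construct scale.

2

Convergent (same construct = assertiveness): Scale A, Scale B.
Smallest convergent = 0.42. Discriminant |r|: 0.69, 0.56; count ≥ 0.42 → 2.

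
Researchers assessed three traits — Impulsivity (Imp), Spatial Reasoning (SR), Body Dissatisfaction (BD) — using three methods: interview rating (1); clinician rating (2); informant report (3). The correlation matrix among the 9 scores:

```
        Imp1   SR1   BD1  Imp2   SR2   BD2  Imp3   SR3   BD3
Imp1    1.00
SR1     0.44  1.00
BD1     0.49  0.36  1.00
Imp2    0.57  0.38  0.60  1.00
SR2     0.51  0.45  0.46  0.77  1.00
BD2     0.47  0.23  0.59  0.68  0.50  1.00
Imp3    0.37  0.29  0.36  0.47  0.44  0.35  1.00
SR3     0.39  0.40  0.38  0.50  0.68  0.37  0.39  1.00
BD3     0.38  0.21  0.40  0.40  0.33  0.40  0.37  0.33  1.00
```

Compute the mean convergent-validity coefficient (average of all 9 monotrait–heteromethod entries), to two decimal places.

Convergent values: 0.57, 0.37, 0.47, 0.45, 0.40, 0.68, 0.59, 0.40, 0.40; mean = 4.33/9 = 0.48.

0.48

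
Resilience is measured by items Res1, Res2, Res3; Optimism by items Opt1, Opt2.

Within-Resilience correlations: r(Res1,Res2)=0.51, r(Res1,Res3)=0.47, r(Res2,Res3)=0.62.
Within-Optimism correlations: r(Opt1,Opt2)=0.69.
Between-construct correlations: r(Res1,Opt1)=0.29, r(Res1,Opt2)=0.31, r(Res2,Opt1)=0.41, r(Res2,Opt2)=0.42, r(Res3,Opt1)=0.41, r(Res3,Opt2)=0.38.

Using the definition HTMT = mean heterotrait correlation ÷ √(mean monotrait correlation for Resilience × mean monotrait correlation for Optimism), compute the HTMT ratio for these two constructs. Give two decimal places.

0.61

Mean heterotrait r = 2.22/6 = 0.3700.
Mean within-Res = 1.60/3 = 0.5333; mean within-Opt = 0.69/1 = 0.6900.
Geometric mean = √(0.5333 × 0.6900) = 0.6066.
HTMT = 0.3700 / 0.6066 = 0.61.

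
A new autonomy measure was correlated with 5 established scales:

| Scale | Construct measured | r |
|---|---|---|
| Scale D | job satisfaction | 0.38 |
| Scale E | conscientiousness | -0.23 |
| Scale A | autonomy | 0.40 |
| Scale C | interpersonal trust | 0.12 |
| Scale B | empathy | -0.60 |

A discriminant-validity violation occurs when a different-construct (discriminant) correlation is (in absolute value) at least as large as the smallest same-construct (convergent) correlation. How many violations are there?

Convergent (same construct = autonomy): Scale A.
Smallest convergent = 0.40. Discriminant |r|: 0.38, 0.23, 0.12, 0.60; count ≥ 0.40 → 1.

1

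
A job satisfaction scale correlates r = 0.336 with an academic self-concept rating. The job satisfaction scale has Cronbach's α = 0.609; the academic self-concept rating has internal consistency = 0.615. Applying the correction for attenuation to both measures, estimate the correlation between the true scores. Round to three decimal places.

0.549

r_true = r_obs / √(r_xx · r_yy) = 0.336 / √(0.609 × 0.615) = 0.336 / √0.374535 = 0.336 / 0.6120 ≈ 0.549.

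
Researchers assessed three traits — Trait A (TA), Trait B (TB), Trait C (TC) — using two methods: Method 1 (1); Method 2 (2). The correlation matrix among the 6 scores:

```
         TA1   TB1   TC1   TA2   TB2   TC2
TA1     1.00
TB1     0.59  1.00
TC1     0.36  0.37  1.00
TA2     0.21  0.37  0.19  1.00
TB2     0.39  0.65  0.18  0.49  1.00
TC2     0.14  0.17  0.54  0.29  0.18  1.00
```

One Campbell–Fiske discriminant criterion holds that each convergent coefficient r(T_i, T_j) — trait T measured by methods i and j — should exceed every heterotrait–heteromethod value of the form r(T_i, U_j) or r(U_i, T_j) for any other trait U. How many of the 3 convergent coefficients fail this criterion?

1

Checking each validity diagonal entry against its comparison values:
TA (methods 1·2): 0.21 vs {0.39, 0.37, 0.14, 0.19} → fail.
TB (methods 1·2): 0.65 vs {0.37, 0.39, 0.17, 0.18} → pass.
TC (methods 1·2): 0.54 vs {0.19, 0.14, 0.18, 0.17} → pass.
1 of 3 fail.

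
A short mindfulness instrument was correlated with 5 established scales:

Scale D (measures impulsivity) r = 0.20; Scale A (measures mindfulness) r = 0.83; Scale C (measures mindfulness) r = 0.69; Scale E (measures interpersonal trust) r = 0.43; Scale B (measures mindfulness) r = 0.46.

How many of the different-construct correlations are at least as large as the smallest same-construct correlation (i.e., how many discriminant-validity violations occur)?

0

Convergent (same construct = mindfulness): Scale A, Scale C, Scale B.
Smallest convergent = 0.46. Discriminant values: 0.20, 0.43; count ≥ 0.46 → 0.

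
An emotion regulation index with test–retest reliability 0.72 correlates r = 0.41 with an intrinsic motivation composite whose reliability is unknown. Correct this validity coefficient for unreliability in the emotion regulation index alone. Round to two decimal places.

0.48

Single correction: r_c = r_obs / √r_xx = 0.41 / √0.72 = 0.41 / 0.8485 ≈ 0.48.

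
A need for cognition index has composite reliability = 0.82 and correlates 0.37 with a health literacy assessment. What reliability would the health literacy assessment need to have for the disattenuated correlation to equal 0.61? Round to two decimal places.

r_true = r_obs / √(r_xx · r_yy) ⇒ 0.61 = 0.37 / √(0.82 · r_yy).
√(0.82 · r_yy) = 0.37 / 0.61 = 0.6066; 0.82 · r_yy = 0.3680; r_yy = 0.3680 / 0.82 ≈ 0.45.

0.45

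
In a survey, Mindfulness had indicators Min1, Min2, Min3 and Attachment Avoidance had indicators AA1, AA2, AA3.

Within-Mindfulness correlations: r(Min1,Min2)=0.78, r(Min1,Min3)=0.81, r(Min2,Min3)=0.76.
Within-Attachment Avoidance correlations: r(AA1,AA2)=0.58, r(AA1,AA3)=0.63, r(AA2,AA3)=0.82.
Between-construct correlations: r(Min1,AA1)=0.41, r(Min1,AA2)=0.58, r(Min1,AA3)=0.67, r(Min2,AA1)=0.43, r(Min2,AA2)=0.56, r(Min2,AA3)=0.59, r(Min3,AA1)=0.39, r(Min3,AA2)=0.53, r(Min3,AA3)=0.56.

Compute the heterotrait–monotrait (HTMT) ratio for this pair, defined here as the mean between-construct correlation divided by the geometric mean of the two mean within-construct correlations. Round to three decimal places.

0.720

Mean between = 4.72/9 = 0.5244.
Mean within-Min = 2.35/3 = 0.7833; mean within-AA = 2.03/3 = 0.6767.
Geometric mean = √(0.7833 × 0.6767) = 0.7281.
HTMT = 0.5244 / 0.7281 = 0.720.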